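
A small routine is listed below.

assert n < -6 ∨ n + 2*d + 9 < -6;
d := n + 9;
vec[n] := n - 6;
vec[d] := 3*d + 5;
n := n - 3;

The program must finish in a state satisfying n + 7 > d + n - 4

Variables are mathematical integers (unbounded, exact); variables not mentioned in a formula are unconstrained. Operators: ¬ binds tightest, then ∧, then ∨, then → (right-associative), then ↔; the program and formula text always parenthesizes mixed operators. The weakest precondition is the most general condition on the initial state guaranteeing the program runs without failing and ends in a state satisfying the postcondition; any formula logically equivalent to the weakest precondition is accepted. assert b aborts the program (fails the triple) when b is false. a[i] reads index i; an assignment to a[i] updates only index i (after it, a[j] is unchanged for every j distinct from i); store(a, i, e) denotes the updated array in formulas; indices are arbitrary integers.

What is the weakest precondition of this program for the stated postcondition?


Working backward. After the program, the postcondition n + 7 > d + n - 4 must hold; in canonical form it is d < 11.
Before n := n - 3: d < 11
Before vec[d] := 3*d + 5: d < 11
Before vec[n] := n - 6: d < 11
Before d := n + 9: n < 2
Before assert n < -6 ∨ n + 2*d + 9 < -6: (n < -6 ∨ 2*d + n < -15) ∧ n < 2
Answer: WP = (n < -6 ∨ 2*d + n < -15) ∧ n < 2


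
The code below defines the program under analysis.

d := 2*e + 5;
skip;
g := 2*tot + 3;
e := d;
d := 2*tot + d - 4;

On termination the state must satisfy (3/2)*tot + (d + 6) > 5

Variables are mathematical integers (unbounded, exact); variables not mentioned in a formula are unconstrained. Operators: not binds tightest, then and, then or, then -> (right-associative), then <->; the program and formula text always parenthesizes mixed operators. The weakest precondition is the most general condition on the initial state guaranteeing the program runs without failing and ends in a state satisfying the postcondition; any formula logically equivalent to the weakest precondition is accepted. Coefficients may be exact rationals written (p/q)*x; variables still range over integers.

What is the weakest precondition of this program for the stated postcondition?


Working backward. After the program, the postcondition (3/2)*tot + (d + 6) > 5 must hold; in canonical form it is d + (3/2)*tot > -1.
Before d := 2*tot + d - 4: d + (7/2)*tot > 3
Before e := d: d + (7/2)*tot > 3
Before g := 2*tot + 3: d + (7/2)*tot > 3
Before skip: d + (7/2)*tot > 3
Before d := 2*e + 5: 2*e + (7/2)*tot > -2
Answer: WP = 2*e + (7/2)*tot > -2


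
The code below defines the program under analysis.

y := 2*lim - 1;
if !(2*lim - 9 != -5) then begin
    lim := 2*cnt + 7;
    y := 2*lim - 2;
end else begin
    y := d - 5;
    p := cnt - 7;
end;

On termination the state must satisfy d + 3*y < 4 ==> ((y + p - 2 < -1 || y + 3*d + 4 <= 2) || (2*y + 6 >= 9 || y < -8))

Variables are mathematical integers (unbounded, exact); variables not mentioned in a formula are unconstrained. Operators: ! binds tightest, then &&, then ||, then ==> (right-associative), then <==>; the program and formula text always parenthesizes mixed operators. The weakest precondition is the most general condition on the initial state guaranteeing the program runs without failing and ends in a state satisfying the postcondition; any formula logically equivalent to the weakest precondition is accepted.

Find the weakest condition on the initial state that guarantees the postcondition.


Working backward. After the program, the postcondition d + 3*y < 4 ==> ((y + p - 2 < -1 || y + 3*d + 4 <= 2) || (2*y + 6 >= 9 || y < -8)) must hold; in canonical form it is d + 3*y < 4 ==> (p + y < 1 || 3*d + y <= -2 || 2*y >= 3 || y < -8).
Then branch requires 12*cnt + d < -32 ==> (4*cnt + p < -11 || 4*cnt + 3*d <= -14 || 8*cnt >= -21 || 4*cnt < -20); else branch requires 4*d < 19 ==> (cnt + d < 13 || 4*d <= 3 || 2*d >= 13 || d < -3).
Before the if: ((!(2*lim != 4)) ==> (12*cnt + d < -32 ==> (4*cnt + p < -11 || 4*cnt + 3*d <= -14 || 8*cnt >= -21 || 4*cnt < -20))) && (2*lim != 4 ==> (4*d < 19 ==> (cnt + d < 13 || 4*d <= 3 || 2*d >= 13 || d < -3)))
Before y := 2*lim - 1: ((!(2*lim != 4)) ==> (12*cnt + d < -32 ==> (4*cnt + p < -11 || 4*cnt + 3*d <= -14 || 8*cnt >= -21 || 4*cnt < -20))) && (2*lim != 4 ==> (4*d < 19 ==> (cnt + d < 13 || 4*d <= 3 || 2*d >= 13 || d < -3)))
Answer: WP = ((!(2*lim != 4)) ==> (12*cnt + d < -32 ==> (4*cnt + p < -11 || 4*cnt + 3*d <= -14 || 8*cnt >= -21 || 4*cnt < -20))) && (2*lim != 4 ==> (4*d < 19 ==> (cnt + d < 13 || 4*d <= 3 || 2*d >= 13 || d < -3)))


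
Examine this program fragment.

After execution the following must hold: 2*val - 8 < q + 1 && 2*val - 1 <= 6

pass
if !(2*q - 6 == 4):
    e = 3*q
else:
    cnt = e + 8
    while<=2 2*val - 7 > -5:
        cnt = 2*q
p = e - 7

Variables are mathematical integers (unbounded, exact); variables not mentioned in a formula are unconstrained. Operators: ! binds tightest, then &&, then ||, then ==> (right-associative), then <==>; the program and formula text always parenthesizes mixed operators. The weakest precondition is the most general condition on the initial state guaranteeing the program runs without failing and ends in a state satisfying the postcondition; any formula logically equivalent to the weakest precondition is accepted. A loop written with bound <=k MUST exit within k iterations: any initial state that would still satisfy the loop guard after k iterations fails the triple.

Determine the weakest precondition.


Working backward. After the program, the postcondition 2*val - 8 < q + 1 && 2*val - 1 <= 6 must hold; in canonical form it is 2*val < q + 9 && 2*val <= 7.
Before p := e - 7: 2*val < q + 9 && 2*val <= 7
Then branch requires 2*val < q + 9 && 2*val <= 7; else branch requires (2*val > 2 ==> ((2*val > 2 ==> ((!(2*val > 2)) && 2*val < q + 9 && 2*val <= 7)) && ((!(2*val > 2)) ==> (2*val < q + 9 && 2*val <= 7)))) && ((!(2*val > 2)) ==> (2*val < q + 9 && 2*val <= 7)).
Before the if: ((!(2*q == 10)) ==> (2*val < q + 9 && 2*val <= 7)) && (2*q == 10 ==> ((2*val > 2 ==> ((2*val > 2 ==> ((!(2*val > 2)) && 2*val < q + 9 && 2*val <= 7)) && ((!(2*val > 2)) ==> (2*val < q + 9 && 2*val <= 7)))) && ((!(2*val > 2)) ==> (2*val < q + 9 && 2*val <= 7))))
Before skip: ((!(2*q == 10)) ==> (2*val < q + 9 && 2*val <= 7)) && (2*q == 10 ==> ((2*val > 2 ==> ((2*val > 2 ==> ((!(2*val > 2)) && 2*val < q + 9 && 2*val <= 7)) && ((!(2*val > 2)) ==> (2*val < q + 9 && 2*val <= 7)))) && ((!(2*val > 2)) ==> (2*val < q + 9 && 2*val <= 7))))
Answer: WP = ((!(2*q == 10)) ==> (2*val < q + 9 && 2*val <= 7)) && (2*q == 10 ==> ((2*val > 2 ==> ((2*val > 2 ==> ((!(2*val > 2)) && 2*val < q + 9 && 2*val <= 7)) && ((!(2*val > 2)) ==> (2*val < q + 9 && 2*val <= 7)))) && ((!(2*val > 2)) ==> (2*val < q + 9 && 2*val <= 7))))


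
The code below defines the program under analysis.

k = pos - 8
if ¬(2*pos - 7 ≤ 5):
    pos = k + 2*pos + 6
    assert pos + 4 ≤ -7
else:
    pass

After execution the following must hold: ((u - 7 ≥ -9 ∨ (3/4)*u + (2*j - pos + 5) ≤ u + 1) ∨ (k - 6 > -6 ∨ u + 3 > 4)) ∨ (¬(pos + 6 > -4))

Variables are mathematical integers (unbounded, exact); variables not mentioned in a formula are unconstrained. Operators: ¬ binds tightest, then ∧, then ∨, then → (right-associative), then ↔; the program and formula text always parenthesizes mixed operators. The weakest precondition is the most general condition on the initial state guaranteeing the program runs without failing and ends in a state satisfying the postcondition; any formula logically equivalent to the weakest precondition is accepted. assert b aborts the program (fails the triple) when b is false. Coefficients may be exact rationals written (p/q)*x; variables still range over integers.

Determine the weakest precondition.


Working backward. After the program, the postcondition ((u - 7 ≥ -9 ∨ (3/4)*u + (2*j - pos + 5) ≤ u + 1) ∨ (k - 6 > -6 ∨ u + 3 > 4)) ∨ (¬(pos + 6 > -4)) must hold; in canonical form it is u ≥ -2 ∨ 2*j ≤ pos + (1/4)*u - 4 ∨ k > 0 ∨ u > 1 ∨ (¬(pos > -10)).
Then branch requires k + 2*pos ≤ -17 ∧ (u ≥ -2 ∨ 2*j ≤ k + 2*pos + (1/4)*u + 2 ∨ k > 0 ∨ u > 1 ∨ (¬(k + 2*pos > -16))); else branch requires u ≥ -2 ∨ 2*j ≤ pos + (1/4)*u - 4 ∨ k > 0 ∨ u > 1 ∨ (¬(pos > -10)).
Before the if: ((¬(2*pos ≤ 12)) → (k + 2*pos ≤ -17 ∧ (u ≥ -2 ∨ 2*j ≤ k + 2*pos + (1/4)*u + 2 ∨ k > 0 ∨ u > 1 ∨ (¬(k + 2*pos > -16))))) ∧ (2*pos ≤ 12 → (u ≥ -2 ∨ 2*j ≤ pos + (1/4)*u - 4 ∨ k > 0 ∨ u > 1 ∨ (¬(pos > -10))))
Before k := pos - 8: ((¬(2*pos ≤ 12)) → (3*pos ≤ -9 ∧ (u ≥ -2 ∨ 2*j ≤ 3*pos + (1/4)*u - 6 ∨ pos > 8 ∨ u > 1 ∨ (¬(3*pos > -8))))) ∧ (2*pos ≤ 12 → (u ≥ -2 ∨ 2*j ≤ pos + (1/4)*u - 4 ∨ pos > 8 ∨ u > 1 ∨ (¬(pos > -10))))
Answer: WP = ((¬(2*pos ≤ 12)) → (3*pos ≤ -9 ∧ (u ≥ -2 ∨ 2*j ≤ 3*pos + (1/4)*u - 6 ∨ pos > 8 ∨ u > 1 ∨ (¬(3*pos > -8))))) ∧ (2*pos ≤ 12 → (u ≥ -2 ∨ 2*j ≤ pos + (1/4)*u - 4 ∨ pos > 8 ∨ u > 1 ∨ (¬(pos > -10))))


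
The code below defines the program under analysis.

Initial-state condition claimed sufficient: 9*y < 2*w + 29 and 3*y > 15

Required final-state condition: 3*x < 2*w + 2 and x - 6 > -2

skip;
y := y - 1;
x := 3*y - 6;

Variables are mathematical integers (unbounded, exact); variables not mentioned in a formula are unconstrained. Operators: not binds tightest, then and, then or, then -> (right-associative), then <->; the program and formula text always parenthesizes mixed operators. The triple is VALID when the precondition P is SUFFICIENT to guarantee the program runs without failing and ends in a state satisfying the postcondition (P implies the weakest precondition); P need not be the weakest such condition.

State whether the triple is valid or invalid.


Working backward. After the program, the postcondition 3*x < 2*w + 2 and x - 6 > -2 must hold; in canonical form it is 3*x < 2*w + 2 and x > 4.
Before x := 3*y - 6: 9*y < 2*w + 20 and 3*y > 10
Before y := y - 1: 9*y < 2*w + 29 and 3*y > 13
Before skip: 9*y < 2*w + 29 and 3*y > 13
The weakest precondition is 9*y < 2*w + 29 and 3*y > 13.
Check whether 9*y < 2*w + 29 and 3*y > 15 implies it.
Every state satisfying the precondition satisfies the weakest precondition: the implication holds.
Answer: valid


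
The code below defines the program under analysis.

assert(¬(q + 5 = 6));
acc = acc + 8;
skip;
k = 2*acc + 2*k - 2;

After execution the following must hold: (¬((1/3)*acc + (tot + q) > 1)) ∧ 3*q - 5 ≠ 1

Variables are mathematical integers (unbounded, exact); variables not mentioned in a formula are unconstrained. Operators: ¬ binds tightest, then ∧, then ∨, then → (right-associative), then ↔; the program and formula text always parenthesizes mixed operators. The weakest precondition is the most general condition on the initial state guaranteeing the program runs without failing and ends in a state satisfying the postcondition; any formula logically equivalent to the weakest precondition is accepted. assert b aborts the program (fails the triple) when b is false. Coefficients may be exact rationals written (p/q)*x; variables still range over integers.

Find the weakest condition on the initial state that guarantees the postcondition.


Working backward. After the program, the postcondition (¬((1/3)*acc + (tot + q) > 1)) ∧ 3*q - 5 ≠ 1 must hold; in canonical form it is (¬((1/3)*acc + q + tot > 1)) ∧ 3*q ≠ 6.
Before k := 2*acc + 2*k - 2: (¬((1/3)*acc + q + tot > 1)) ∧ 3*q ≠ 6
Before skip: (¬((1/3)*acc + q + tot > 1)) ∧ 3*q ≠ 6
Before acc := acc + 8: (¬((1/3)*acc + q + tot > -5/3)) ∧ 3*q ≠ 6
Before assert ¬(q + 5 = 6): (¬(q = 1)) ∧ (¬((1/3)*acc + q + tot > -5/3)) ∧ 3*q ≠ 6
Answer: WP = (¬(q = 1)) ∧ (¬((1/3)*acc + q + tot > -5/3)) ∧ 3*q ≠ 6


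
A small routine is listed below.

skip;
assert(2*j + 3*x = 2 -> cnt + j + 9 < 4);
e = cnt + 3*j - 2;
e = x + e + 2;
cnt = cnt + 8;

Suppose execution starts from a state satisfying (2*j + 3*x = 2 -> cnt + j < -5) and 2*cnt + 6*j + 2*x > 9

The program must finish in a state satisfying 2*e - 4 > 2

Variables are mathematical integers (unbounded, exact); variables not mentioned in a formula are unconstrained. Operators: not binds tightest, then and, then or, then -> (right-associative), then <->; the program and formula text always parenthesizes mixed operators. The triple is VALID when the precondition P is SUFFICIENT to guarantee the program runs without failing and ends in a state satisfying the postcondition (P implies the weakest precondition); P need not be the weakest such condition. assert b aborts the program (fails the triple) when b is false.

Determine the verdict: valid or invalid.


Working backward. After the program, the postcondition 2*e - 4 > 2 must hold; in canonical form it is 2*e > 6.
Before cnt := cnt + 8: 2*e > 6
Before e := x + e + 2: 2*e + 2*x > 2
Before e := cnt + 3*j - 2: 2*cnt + 6*j + 2*x > 6
Before assert 2*j + 3*x = 2 -> cnt + j + 9 < 4: (2*j + 3*x = 2 -> cnt + j < -5) and 2*cnt + 6*j + 2*x > 6
Before skip: (2*j + 3*x = 2 -> cnt + j < -5) and 2*cnt + 6*j + 2*x > 6
The weakest precondition is (2*j + 3*x = 2 -> cnt + j < -5) and 2*cnt + 6*j + 2*x > 6.
Check whether (2*j + 3*x = 2 -> cnt + j < -5) and 2*cnt + 6*j + 2*x > 9 implies it.
Every state satisfying the precondition satisfies the weakest precondition: the implication holds.
Answer: valid


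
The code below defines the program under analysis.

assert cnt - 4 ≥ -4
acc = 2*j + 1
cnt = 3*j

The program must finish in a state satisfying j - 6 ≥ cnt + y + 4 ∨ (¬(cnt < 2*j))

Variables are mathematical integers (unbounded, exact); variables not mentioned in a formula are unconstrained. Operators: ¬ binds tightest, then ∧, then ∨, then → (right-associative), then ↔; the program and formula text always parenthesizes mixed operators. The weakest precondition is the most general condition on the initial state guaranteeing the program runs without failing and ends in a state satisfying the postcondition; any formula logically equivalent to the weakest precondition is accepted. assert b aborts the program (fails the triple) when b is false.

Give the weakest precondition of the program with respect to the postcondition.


Working backward. After the program, the postcondition j - 6 ≥ cnt + y + 4 ∨ (¬(cnt < 2*j)) must hold; in canonical form it is j ≥ cnt + y + 10 ∨ (¬(cnt < 2*j)).
Before cnt := 3*j: 2*j + y ≤ -10 ∨ (¬(j < 0))
Before acc := 2*j + 1: 2*j + y ≤ -10 ∨ (¬(j < 0))
Before assert cnt - 4 ≥ -4: cnt ≥ 0 ∧ (2*j + y ≤ -10 ∨ (¬(j < 0)))
Answer: WP = cnt ≥ 0 ∧ (2*j + y ≤ -10 ∨ (¬(j < 0)))


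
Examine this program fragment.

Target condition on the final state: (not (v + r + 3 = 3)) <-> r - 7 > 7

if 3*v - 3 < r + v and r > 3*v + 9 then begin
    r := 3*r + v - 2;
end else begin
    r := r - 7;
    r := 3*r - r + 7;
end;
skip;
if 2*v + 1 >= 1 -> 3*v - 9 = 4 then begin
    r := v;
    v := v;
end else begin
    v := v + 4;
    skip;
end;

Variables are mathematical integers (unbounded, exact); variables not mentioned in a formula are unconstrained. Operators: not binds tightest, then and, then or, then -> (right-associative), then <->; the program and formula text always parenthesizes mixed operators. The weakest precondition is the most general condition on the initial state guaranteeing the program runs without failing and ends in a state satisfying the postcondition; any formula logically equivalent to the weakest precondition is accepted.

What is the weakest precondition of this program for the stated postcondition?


Working backward. After the program, the postcondition (not (v + r + 3 = 3)) <-> r - 7 > 7 must hold; in canonical form it is (not (r + v = 0)) <-> r > 14.
Then branch requires (not (2*v = 0)) <-> v > 14; else branch requires (not (r + v = -4)) <-> r > 14.
Before the if: ((2*v >= 0 -> 3*v = 13) -> ((not (2*v = 0)) <-> v > 14)) and ((not (2*v >= 0 -> 3*v = 13)) -> ((not (r + v = -4)) <-> r > 14))
Before skip: ((2*v >= 0 -> 3*v = 13) -> ((not (2*v = 0)) <-> v > 14)) and ((not (2*v >= 0 -> 3*v = 13)) -> ((not (r + v = -4)) <-> r > 14))
Then branch requires ((2*v >= 0 -> 3*v = 13) -> ((not (2*v = 0)) <-> v > 14)) and ((not (2*v >= 0 -> 3*v = 13)) -> ((not (3*r + 2*v = -2)) <-> 3*r + v > 16)); else branch requires ((2*v >= 0 -> 3*v = 13) -> ((not (2*v = 0)) <-> v > 14)) and ((not (2*v >= 0 -> 3*v = 13)) -> ((not (2*r + v = 3)) <-> 2*r > 21)).
Before the if: ((2*v < r + 3 and r > 3*v + 9) -> (((2*v >= 0 -> 3*v = 13) -> ((not (2*v = 0)) <-> v > 14)) and ((not (2*v >= 0 -> 3*v = 13)) -> ((not (3*r + 2*v = -2)) <-> 3*r + v > 16)))) and ((not (2*v < r + 3 and r > 3*v + 9)) -> (((2*v >= 0 -> 3*v = 13) -> ((not (2*v = 0)) <-> v > 14)) and ((not (2*v >= 0 -> 3*v = 13)) -> ((not (2*r + v = 3)) <-> 2*r > 21))))
Answer: WP = ((2*v < r + 3 and r > 3*v + 9) -> (((2*v >= 0 -> 3*v = 13) -> ((not (2*v = 0)) <-> v > 14)) and ((not (2*v >= 0 -> 3*v = 13)) -> ((not (3*r + 2*v = -2)) <-> 3*r + v > 16)))) and ((not (2*v < r + 3 and r > 3*v + 9)) -> (((2*v >= 0 -> 3*v = 13) -> ((not (2*v = 0)) <-> v > 14)) and ((not (2*v >= 0 -> 3*v = 13)) -> ((not (2*r + v = 3)) <-> 2*r > 21))))


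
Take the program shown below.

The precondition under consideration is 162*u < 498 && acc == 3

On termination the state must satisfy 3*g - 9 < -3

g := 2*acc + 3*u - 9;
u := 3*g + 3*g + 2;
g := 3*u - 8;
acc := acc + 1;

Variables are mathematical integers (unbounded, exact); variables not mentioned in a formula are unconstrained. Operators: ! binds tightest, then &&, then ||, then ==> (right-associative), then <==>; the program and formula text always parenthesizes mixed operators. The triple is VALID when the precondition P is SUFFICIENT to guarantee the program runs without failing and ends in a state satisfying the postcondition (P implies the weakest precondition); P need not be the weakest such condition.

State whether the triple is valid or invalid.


Working backward. After the program, the postcondition 3*g - 9 < -3 must hold; in canonical form it is 3*g < 6.
Before acc := acc + 1: 3*g < 6
Before g := 3*u - 8: 9*u < 30
Before u := 3*g + 3*g + 2: 54*g < 12
Before g := 2*acc + 3*u - 9: 108*acc + 162*u < 498
The weakest precondition is 108*acc + 162*u < 498.
Check whether 162*u < 498 && acc == 3 implies it.
Countermodel: at the initial state acc = 3, u = 2, the precondition holds but the weakest precondition fails.
Answer: invalid


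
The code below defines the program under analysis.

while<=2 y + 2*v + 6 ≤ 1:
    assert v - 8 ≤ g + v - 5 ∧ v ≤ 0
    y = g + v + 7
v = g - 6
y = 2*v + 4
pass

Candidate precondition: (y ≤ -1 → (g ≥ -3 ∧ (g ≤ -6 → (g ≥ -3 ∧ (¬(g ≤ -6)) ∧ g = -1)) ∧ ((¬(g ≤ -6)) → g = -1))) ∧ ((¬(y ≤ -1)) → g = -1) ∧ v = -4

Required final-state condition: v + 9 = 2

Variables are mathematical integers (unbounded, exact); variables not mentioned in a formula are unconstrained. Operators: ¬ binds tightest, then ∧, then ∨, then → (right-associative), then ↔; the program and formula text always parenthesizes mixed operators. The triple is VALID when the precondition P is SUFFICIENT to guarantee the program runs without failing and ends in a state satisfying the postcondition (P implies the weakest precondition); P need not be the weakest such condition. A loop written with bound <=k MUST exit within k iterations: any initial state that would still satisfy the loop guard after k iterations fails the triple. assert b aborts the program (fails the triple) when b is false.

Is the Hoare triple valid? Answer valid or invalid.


Working backward. After the program, the postcondition v + 9 = 2 must hold; in canonical form it is v = -7.
Before skip: v = -7
Before y := 2*v + 4: v = -7
Before v := g - 6: g = -1
Before the loop (bound <=2), unroll the exhaustion recursion (WP_0 = exit-now case; WP_j = one more guarded iteration, up to j = 2):
  WP_0: (¬(2*v + y ≤ -5)) ∧ g = -1
  WP_1: (2*v + y ≤ -5 → (g ≥ -3 ∧ v ≤ 0 ∧ (¬(g + 3*v ≤ -12)) ∧ g = -1)) ∧ ((¬(2*v + y ≤ -5)) → g = -1)
  WP_2: (2*v + y ≤ -5 → (g ≥ -3 ∧ v ≤ 0 ∧ (g + 3*v ≤ -12 → (g ≥ -3 ∧ v ≤ 0 ∧ (¬(g + 3*v ≤ -12)) ∧ g = -1)) ∧ ((¬(g + 3*v ≤ -12)) → g = -1))) ∧ ((¬(2*v + y ≤ -5)) → g = -1)
So before the loop: (2*v + y ≤ -5 → (g ≥ -3 ∧ v ≤ 0 ∧ (g + 3*v ≤ -12 → (g ≥ -3 ∧ v ≤ 0 ∧ (¬(g + 3*v ≤ -12)) ∧ g = -1)) ∧ ((¬(g + 3*v ≤ -12)) → g = -1))) ∧ ((¬(2*v + y ≤ -5)) → g = -1)
The weakest precondition is (2*v + y ≤ -5 → (g ≥ -3 ∧ v ≤ 0 ∧ (g + 3*v ≤ -12 → (g ≥ -3 ∧ v ≤ 0 ∧ (¬(g + 3*v ≤ -12)) ∧ g = -1)) ∧ ((¬(g + 3*v ≤ -12)) → g = -1))) ∧ ((¬(2*v + y ≤ -5)) → g = -1).
Check whether (y ≤ -1 → (g ≥ -3 ∧ (g ≤ -6 → (g ≥ -3 ∧ (¬(g ≤ -6)) ∧ g = -1)) ∧ ((¬(g ≤ -6)) → g = -1))) ∧ ((¬(y ≤ -1)) → g = -1) ∧ v = -4 implies it.
Countermodel: at the initial state g = -1, v = -4, y = 0, the precondition holds but the weakest precondition fails.
Answer: invalid


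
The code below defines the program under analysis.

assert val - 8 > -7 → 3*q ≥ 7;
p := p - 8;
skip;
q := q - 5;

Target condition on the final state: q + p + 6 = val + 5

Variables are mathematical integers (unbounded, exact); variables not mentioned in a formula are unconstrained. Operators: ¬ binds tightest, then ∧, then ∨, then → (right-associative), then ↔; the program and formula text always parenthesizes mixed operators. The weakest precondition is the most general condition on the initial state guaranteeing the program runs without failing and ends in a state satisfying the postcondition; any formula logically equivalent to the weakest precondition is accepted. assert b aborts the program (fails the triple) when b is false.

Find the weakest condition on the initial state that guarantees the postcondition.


Working backward. After the program, the postcondition q + p + 6 = val + 5 must hold; in canonical form it is p + q = val - 1.
Before q := q - 5: p + q = val + 4
Before skip: p + q = val + 4
Before p := p - 8: p + q = val + 12
Before assert val - 8 > -7 → 3*q ≥ 7: (val > 1 → 3*q ≥ 7) ∧ p + q = val + 12
Answer: WP = (val > 1 → 3*q ≥ 7) ∧ p + q = val + 12


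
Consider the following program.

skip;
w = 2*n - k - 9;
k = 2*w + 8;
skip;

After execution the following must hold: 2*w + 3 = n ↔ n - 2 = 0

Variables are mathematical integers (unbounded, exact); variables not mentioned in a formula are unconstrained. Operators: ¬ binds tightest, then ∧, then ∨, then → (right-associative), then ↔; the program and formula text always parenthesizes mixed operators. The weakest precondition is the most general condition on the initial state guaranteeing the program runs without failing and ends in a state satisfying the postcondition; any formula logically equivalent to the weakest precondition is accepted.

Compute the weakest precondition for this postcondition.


Working backward. After the program, the postcondition 2*w + 3 = n ↔ n - 2 = 0 must hold; in canonical form it is 2*w = n - 3 ↔ n = 2.
Before skip: 2*w = n - 3 ↔ n = 2
Before k := 2*w + 8: 2*w = n - 3 ↔ n = 2
Before w := 2*n - k - 9: 3*n = 2*k + 15 ↔ n = 2
Before skip: 3*n = 2*k + 15 ↔ n = 2
Answer: WP = 3*n = 2*k + 15 ↔ n = 2


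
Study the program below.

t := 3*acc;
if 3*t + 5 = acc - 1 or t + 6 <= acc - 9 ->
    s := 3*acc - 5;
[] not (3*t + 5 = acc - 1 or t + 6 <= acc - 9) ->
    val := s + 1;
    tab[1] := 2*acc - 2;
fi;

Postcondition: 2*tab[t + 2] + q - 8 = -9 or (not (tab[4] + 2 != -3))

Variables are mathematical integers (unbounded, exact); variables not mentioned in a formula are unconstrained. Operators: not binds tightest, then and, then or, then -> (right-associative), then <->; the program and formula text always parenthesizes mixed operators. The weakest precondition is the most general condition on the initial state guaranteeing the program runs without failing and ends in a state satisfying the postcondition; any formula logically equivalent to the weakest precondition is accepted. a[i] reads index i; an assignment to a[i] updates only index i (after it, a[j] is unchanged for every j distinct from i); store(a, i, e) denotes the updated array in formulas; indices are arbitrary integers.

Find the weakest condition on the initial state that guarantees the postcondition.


Working backward. After the program, the postcondition 2*tab[t + 2] + q - 8 = -9 or (not (tab[4] + 2 != -3)) must hold; in canonical form it is 2*tab[t + 2] + q = -1 or (not (tab[4] != -5)).
Then branch requires 2*tab[t + 2] + q = -1 or (not (tab[4] != -5)); else branch requires 2*store(tab, 1, 2*acc - 2)[t + 2] + q = -1 or (not (tab[4] != -5)).
Before the if: ((3*t = acc - 6 or t <= acc - 15) -> (2*tab[t + 2] + q = -1 or (not (tab[4] != -5)))) and ((not (3*t = acc - 6 or t <= acc - 15)) -> (2*store(tab, 1, 2*acc - 2)[t + 2] + q = -1 or (not (tab[4] != -5))))
Before t := 3*acc: ((8*acc = -6 or 2*acc <= -15) -> (2*tab[3*acc + 2] + q = -1 or (not (tab[4] != -5)))) and ((not (8*acc = -6 or 2*acc <= -15)) -> (2*store(tab, 1, 2*acc - 2)[3*acc + 2] + q = -1 or (not (tab[4] != -5))))
Answer: WP = ((8*acc = -6 or 2*acc <= -15) -> (2*tab[3*acc + 2] + q = -1 or (not (tab[4] != -5)))) and ((not (8*acc = -6 or 2*acc <= -15)) -> (2*store(tab, 1, 2*acc - 2)[3*acc + 2] + q = -1 or (not (tab[4] != -5))))


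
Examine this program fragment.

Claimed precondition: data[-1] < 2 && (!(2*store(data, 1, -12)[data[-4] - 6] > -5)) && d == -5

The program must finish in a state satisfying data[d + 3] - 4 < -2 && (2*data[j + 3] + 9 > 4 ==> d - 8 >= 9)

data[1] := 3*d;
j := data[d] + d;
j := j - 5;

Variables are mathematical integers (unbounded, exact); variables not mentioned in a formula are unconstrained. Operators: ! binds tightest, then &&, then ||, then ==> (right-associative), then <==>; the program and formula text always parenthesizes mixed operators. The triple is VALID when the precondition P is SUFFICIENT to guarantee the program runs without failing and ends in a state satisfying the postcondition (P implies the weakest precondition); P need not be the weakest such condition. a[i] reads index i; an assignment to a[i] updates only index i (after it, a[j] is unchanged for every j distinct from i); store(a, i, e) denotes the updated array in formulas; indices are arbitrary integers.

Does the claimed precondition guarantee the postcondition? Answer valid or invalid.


Working backward. After the program, the postcondition data[d + 3] - 4 < -2 && (2*data[j + 3] + 9 > 4 ==> d - 8 >= 9) must hold; in canonical form it is data[d + 3] < 2 && (2*data[j + 3] > -5 ==> d >= 17).
Before j := j - 5: data[d + 3] < 2 && (2*data[j - 2] > -5 ==> d >= 17)
Before j := data[d] + d: data[d + 3] < 2 && (2*data[data[d] + d - 2] > -5 ==> d >= 17)
Before data[1] := 3*d: store(data, 1, 3*d)[d + 3] < 2 && (2*store(data, 1, 3*d)[store(data, 1, 3*d)[d] + d - 2] > -5 ==> d >= 17)
The weakest precondition is store(data, 1, 3*d)[d + 3] < 2 && (2*store(data, 1, 3*d)[store(data, 1, 3*d)[d] + d - 2] > -5 ==> d >= 17).
Check whether data[-1] < 2 && (!(2*store(data, 1, -12)[data[-4] - 6] > -5)) && d == -5 implies it.
Countermodel: at the initial state d = -5, data = {[-15527] = -3, [-6523] = 30152, [-5] = -6516, [-4] = -15521, [-2] = 2, [-1] = 0, [1] = 2, elsewhere 2}, the precondition holds but the weakest precondition fails.
Answer: invalid


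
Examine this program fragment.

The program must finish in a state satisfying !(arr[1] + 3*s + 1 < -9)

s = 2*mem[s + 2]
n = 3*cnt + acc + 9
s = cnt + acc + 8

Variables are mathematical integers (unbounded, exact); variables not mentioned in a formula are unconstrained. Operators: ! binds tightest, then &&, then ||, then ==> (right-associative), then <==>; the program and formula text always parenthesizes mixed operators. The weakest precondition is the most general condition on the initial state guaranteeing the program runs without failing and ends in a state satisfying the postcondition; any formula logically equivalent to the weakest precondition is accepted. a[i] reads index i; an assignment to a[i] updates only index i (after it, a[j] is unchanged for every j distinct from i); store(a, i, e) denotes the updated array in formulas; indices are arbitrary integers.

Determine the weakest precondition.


Working backward. After the program, the postcondition !(arr[1] + 3*s + 1 < -9) must hold; in canonical form it is !(arr[1] + 3*s < -10).
Before s := cnt + acc + 8: !(arr[1] + 3*acc + 3*cnt < -34)
Before n := 3*cnt + acc + 9: !(arr[1] + 3*acc + 3*cnt < -34)
Before s := 2*mem[s + 2]: !(arr[1] + 3*acc + 3*cnt < -34)
Answer: WP = !(arr[1] + 3*acc + 3*cnt < -34)


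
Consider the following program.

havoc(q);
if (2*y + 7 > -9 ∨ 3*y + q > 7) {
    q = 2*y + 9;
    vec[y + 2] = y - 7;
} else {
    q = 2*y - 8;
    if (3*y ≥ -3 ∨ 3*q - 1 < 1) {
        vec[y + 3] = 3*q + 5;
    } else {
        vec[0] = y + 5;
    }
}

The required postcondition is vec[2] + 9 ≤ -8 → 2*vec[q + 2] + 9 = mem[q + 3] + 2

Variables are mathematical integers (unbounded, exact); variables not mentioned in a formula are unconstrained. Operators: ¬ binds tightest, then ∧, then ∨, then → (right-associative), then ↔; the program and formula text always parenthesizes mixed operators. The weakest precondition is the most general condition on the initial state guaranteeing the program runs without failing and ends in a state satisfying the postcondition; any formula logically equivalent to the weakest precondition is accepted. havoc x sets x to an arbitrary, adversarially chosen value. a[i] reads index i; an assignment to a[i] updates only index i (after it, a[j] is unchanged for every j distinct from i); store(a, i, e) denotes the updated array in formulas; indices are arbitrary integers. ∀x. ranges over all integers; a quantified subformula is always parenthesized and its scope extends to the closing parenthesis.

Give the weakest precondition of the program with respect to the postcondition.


Working backward. After the program, the postcondition vec[2] + 9 ≤ -8 → 2*vec[q + 2] + 9 = mem[q + 3] + 2 must hold; in canonical form it is vec[2] ≤ -17 → 2*vec[q + 2] = mem[q + 3] - 7.
Then branch requires store(vec, y + 2, y - 7)[2] ≤ -17 → 2*store(vec, y + 2, y - 7)[2*y + 11] = mem[2*y + 12] - 7; else branch requires ((3*y ≥ -3 ∨ 6*y < 26) → (store(vec, y + 3, 6*y - 19)[2] ≤ -17 → 2*store(vec, y + 3, 6*y - 19)[2*y - 6] = mem[2*y - 5] - 7)) ∧ ((¬(3*y ≥ -3 ∨ 6*y < 26)) → (vec[2] ≤ -17 → 2*store(vec, 0, y + 5)[2*y - 6] = mem[2*y - 5] - 7)).
Before the if: ((2*y > -16 ∨ q + 3*y > 7) → (store(vec, y + 2, y - 7)[2] ≤ -17 → 2*store(vec, y + 2, y - 7)[2*y + 11] = mem[2*y + 12] - 7)) ∧ ((¬(2*y > -16 ∨ q + 3*y > 7)) → (((3*y ≥ -3 ∨ 6*y < 26) → (store(vec, y + 3, 6*y - 19)[2] ≤ -17 → 2*store(vec, y + 3, 6*y - 19)[2*y - 6] = mem[2*y - 5] - 7)) ∧ ((¬(3*y ≥ -3 ∨ 6*y < 26)) → (vec[2] ≤ -17 → 2*store(vec, 0, y + 5)[2*y - 6] = mem[2*y - 5] - 7))))
Before havoc q: ∀q_1. (((2*y > -16 ∨ q_1 + 3*y > 7) → (store(vec, y + 2, y - 7)[2] ≤ -17 → 2*store(vec, y + 2, y - 7)[2*y + 11] = mem[2*y + 12] - 7)) ∧ ((¬(2*y > -16 ∨ q_1 + 3*y > 7)) → (((3*y ≥ -3 ∨ 6*y < 26) → (store(vec, y + 3, 6*y - 19)[2] ≤ -17 → 2*store(vec, y + 3, 6*y - 19)[2*y - 6] = mem[2*y - 5] - 7)) ∧ ((¬(3*y ≥ -3 ∨ 6*y < 26)) → (vec[2] ≤ -17 → 2*store(vec, 0, y + 5)[2*y - 6] = mem[2*y - 5] - 7)))))
Answer: WP = ∀q_1. (((2*y > -16 ∨ q_1 + 3*y > 7) → (store(vec, y + 2, y - 7)[2] ≤ -17 → 2*store(vec, y + 2, y - 7)[2*y + 11] = mem[2*y + 12] - 7)) ∧ ((¬(2*y > -16 ∨ q_1 + 3*y > 7)) → (((3*y ≥ -3 ∨ 6*y < 26) → (store(vec, y + 3, 6*y - 19)[2] ≤ -17 → 2*store(vec, y + 3, 6*y - 19)[2*y - 6] = mem[2*y - 5] - 7)) ∧ ((¬(3*y ≥ -3 ∨ 6*y < 26)) → (vec[2] ≤ -17 → 2*store(vec, 0, y + 5)[2*y - 6] = mem[2*y - 5] - 7)))))


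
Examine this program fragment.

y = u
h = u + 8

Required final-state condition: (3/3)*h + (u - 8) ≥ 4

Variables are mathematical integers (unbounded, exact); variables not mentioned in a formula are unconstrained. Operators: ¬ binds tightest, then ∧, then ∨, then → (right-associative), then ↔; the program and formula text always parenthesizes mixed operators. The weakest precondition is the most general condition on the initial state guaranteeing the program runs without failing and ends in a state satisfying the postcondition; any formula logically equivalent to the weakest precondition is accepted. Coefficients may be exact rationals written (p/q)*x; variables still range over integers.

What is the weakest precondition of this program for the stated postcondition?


Working backward. After the program, the postcondition (3/3)*h + (u - 8) ≥ 4 must hold; in canonical form it is h + u ≥ 12.
Before h := u + 8: 2*u ≥ 4
Before y := u: 2*u ≥ 4
Answer: WP = 2*u ≥ 4


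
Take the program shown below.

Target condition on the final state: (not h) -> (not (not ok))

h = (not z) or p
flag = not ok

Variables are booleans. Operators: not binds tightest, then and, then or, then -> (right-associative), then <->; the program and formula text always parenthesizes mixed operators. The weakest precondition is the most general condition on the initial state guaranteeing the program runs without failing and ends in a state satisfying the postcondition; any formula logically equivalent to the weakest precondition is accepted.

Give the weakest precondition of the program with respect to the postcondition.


Working backward. After the program, the postcondition (not h) -> (not (not ok)) must hold; in canonical form it is (not h) -> ok.
Before flag := not ok: (not h) -> ok
Before h := (not z) or p: (not ((not z) or p)) -> ok
Answer: WP = (not ((not z) or p)) -> ok


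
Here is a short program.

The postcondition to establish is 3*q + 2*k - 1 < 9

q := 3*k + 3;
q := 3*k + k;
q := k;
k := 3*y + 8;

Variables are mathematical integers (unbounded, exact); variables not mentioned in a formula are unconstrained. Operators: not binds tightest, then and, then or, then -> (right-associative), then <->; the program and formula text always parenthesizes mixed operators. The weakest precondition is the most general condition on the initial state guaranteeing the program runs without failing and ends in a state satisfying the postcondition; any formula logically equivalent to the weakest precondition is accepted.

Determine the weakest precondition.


Working backward. After the program, the postcondition 3*q + 2*k - 1 < 9 must hold; in canonical form it is 2*k + 3*q < 10.
Before k := 3*y + 8: 3*q + 6*y < -6
Before q := k: 3*k + 6*y < -6
Before q := 3*k + k: 3*k + 6*y < -6
Before q := 3*k + 3: 3*k + 6*y < -6
Answer: WP = 3*k + 6*y < -6


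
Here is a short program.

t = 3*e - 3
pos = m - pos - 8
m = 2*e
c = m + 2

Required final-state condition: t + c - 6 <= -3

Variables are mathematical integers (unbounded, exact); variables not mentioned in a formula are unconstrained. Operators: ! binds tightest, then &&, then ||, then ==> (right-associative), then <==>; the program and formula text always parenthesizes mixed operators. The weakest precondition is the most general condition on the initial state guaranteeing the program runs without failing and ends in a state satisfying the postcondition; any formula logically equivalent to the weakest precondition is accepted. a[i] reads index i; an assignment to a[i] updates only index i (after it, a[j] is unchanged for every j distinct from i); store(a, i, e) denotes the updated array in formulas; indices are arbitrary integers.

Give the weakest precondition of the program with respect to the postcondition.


Working backward. After the program, the postcondition t + c - 6 <= -3 must hold; in canonical form it is c + t <= 3.
Before c := m + 2: m + t <= 1
Before m := 2*e: 2*e + t <= 1
Before pos := m - pos - 8: 2*e + t <= 1
Before t := 3*e - 3: 5*e <= 4
Answer: WP = 5*e <= 4


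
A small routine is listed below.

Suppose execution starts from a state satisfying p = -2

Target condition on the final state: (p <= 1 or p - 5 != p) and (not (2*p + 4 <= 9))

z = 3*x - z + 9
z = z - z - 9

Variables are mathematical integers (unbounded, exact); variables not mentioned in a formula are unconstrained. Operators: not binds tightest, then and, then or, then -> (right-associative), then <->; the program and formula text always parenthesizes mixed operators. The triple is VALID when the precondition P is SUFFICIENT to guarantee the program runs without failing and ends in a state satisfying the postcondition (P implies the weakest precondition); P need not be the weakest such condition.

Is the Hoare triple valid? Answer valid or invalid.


Working backward. After the program, the postcondition (p <= 1 or p - 5 != p) and (not (2*p + 4 <= 9)) must hold; in canonical form it is not (2*p <= 5).
Before z := z - z - 9: not (2*p <= 5)
Before z := 3*x - z + 9: not (2*p <= 5)
The weakest precondition is not (2*p <= 5).
Check whether p = -2 implies it.
Countermodel: at the initial state p = -2, the precondition holds but the weakest precondition fails.
Answer: invalid


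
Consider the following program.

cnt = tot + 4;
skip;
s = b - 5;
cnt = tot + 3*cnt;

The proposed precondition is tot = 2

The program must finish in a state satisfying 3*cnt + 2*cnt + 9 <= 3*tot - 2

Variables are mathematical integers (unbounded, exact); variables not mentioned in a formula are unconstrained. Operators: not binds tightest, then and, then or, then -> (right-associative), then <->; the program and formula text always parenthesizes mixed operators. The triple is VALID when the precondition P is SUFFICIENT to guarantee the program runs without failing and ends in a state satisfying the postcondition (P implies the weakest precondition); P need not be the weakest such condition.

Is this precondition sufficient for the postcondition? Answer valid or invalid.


Working backward. After the program, the postcondition 3*cnt + 2*cnt + 9 <= 3*tot - 2 must hold; in canonical form it is 5*cnt <= 3*tot - 11.
Before cnt := tot + 3*cnt: 15*cnt + 2*tot <= -11
Before s := b - 5: 15*cnt + 2*tot <= -11
Before skip: 15*cnt + 2*tot <= -11
Before cnt := tot + 4: 17*tot <= -71
The weakest precondition is 17*tot <= -71.
Check whether tot = 2 implies it.
Countermodel: at the initial state tot = 2, the precondition holds but the weakest precondition fails.
Answer: invalid


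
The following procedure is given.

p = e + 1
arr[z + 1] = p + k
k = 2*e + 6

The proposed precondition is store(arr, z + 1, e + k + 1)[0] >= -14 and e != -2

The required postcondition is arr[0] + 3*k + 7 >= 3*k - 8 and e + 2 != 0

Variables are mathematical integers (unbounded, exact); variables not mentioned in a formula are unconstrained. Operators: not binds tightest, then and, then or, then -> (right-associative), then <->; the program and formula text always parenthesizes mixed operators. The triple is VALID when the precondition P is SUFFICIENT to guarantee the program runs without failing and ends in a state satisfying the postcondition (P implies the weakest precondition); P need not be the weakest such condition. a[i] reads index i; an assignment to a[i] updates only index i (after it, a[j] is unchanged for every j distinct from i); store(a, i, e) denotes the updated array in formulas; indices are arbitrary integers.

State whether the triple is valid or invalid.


Working backward. After the program, the postcondition arr[0] + 3*k + 7 >= 3*k - 8 and e + 2 != 0 must hold; in canonical form it is arr[0] >= -15 and e != -2.
Before k := 2*e + 6: arr[0] >= -15 and e != -2
Before arr[z + 1] := p + k: store(arr, z + 1, k + p)[0] >= -15 and e != -2
Before p := e + 1: store(arr, z + 1, e + k + 1)[0] >= -15 and e != -2
The weakest precondition is store(arr, z + 1, e + k + 1)[0] >= -15 and e != -2.
Check whether store(arr, z + 1, e + k + 1)[0] >= -14 and e != -2 implies it.
Every state satisfying the precondition satisfies the weakest precondition: the implication holds.
Answer: valid


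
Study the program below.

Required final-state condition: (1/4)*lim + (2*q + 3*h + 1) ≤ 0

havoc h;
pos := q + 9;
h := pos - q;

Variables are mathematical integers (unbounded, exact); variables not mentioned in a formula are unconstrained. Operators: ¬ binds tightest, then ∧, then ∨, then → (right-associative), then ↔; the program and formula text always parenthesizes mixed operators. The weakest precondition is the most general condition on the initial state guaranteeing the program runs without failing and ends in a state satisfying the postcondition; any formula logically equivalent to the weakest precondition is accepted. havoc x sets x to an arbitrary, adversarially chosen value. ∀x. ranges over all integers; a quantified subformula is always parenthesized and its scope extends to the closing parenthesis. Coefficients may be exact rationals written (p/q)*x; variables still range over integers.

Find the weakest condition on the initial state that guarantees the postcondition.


Working backward. After the program, the postcondition (1/4)*lim + (2*q + 3*h + 1) ≤ 0 must hold; in canonical form it is 3*h + (1/4)*lim + 2*q ≤ -1.
Before h := pos - q: (1/4)*lim + 3*pos ≤ q - 1
Before pos := q + 9: (1/4)*lim + 2*q ≤ -28
Before havoc h: (1/4)*lim + 2*q ≤ -28
Answer: WP = (1/4)*lim + 2*q ≤ -28
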